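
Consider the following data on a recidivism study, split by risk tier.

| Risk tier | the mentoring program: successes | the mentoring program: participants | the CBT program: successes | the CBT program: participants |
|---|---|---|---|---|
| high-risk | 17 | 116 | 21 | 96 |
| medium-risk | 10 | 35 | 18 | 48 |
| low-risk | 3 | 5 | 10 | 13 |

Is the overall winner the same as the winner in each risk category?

High-risk: the mentoring program 17/116 = 14.7%, the CBT program 21/96 = 21.9% → the CBT program
Medium-risk: the mentoring program 10/35 = 28.6%, the CBT program 18/48 = 37.5% → the CBT program
Low-risk: the mentoring program 3/5 = 60.0%, the CBT program 10/13 = 76.9% → the CBT program
Overall: the mentoring program 30/156 = 19.2%, the CBT program 49/157 = 31.2% → the CBT program
The CBT program wins overall and in every risk group — no reversal.

Yes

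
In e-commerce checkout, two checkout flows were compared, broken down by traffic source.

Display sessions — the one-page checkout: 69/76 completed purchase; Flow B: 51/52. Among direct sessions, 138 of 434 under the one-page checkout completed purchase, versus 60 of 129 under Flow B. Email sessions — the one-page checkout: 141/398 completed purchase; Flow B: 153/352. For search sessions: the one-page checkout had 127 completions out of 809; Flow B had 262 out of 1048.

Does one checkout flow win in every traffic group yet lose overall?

No

Display: the one-page checkout 69/76 = 90.8%, Flow B 51/52 = 98.1% → Flow B
Direct: the one-page checkout 138/434 = 31.8%, Flow B 60/129 = 46.5% → Flow B
Email: the one-page checkout 141/398 = 35.4%, Flow B 153/352 = 43.5% → Flow B
Search: the one-page checkout 127/809 = 15.7%, Flow B 262/1048 = 25.0% → Flow B
Overall: the one-page checkout 475/1717 = 27.7%, Flow B 526/1581 = 33.3% → Flow B
Flow B wins overall and in every traffic group — no reversal.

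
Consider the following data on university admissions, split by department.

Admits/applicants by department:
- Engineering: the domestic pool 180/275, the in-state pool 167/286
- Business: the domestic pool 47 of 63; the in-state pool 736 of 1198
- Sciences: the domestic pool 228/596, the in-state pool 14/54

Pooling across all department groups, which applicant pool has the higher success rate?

Engineering: the domestic pool 180/275 = 65.5%, the in-state pool 167/286 = 58.4% → the domestic pool
Business: the domestic pool 47/63 = 74.6%, the in-state pool 736/1198 = 61.4% → the domestic pool
Sciences: the domestic pool 228/596 = 38.3%, the in-state pool 14/54 = 25.9% → the domestic pool
Overall: the domestic pool 455/934 = 48.7%, the in-state pool 917/1538 = 59.6% → the in-state pool
(The domestic pool wins every department group but the in-state pool wins overall — the domestic pool's applicants skew toward the low-rate Sciences group.)

the in-state pool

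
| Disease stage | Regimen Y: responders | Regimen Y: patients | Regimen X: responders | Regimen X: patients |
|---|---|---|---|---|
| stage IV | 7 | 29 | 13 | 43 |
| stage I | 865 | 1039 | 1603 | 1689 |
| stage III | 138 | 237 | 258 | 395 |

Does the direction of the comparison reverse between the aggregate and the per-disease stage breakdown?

No

Stage IV: Regimen Y 7/29 = 24.1%, Regimen X 13/43 = 30.2% → Regimen X
Stage I: Regimen Y 865/1039 = 83.3%, Regimen X 1603/1689 = 94.9% → Regimen X
Stage III: Regimen Y 138/237 = 58.2%, Regimen X 258/395 = 65.3% → Regimen X
Overall: Regimen Y 1010/1305 = 77.4%, Regimen X 1874/2127 = 88.1% → Regimen X
Regimen X wins overall and in every disease group — no reversal.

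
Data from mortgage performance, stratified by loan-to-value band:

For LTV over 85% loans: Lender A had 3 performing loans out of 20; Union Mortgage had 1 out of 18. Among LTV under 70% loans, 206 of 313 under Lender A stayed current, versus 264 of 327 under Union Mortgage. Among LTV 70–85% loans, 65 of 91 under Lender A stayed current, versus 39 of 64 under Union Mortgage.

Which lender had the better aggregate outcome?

LTV over 85%: Lender A 3/20 = 15.0%, Union Mortgage 1/18 = 5.6% → Lender A
LTV under 70%: Lender A 206/313 = 65.8%, Union Mortgage 264/327 = 80.7% → Union Mortgage
LTV 70–85%: Lender A 65/91 = 71.4%, Union Mortgage 39/64 = 60.9% → Lender A
Overall: Lender A 274/424 = 64.6%, Union Mortgage 304/409 = 74.3% → Union Mortgage
(Neither sweeps every loan-to-value group, but Union Mortgage has the higher pooled rate.)

Union Mortgage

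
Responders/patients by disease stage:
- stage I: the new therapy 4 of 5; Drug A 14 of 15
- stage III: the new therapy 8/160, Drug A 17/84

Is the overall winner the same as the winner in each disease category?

Stage I: the new therapy 4/5 = 80.0%, Drug A 14/15 = 93.3% → Drug A
Stage III: the new therapy 8/160 = 5.0%, Drug A 17/84 = 20.2% → Drug A
Overall: the new therapy 12/165 = 7.3%, Drug A 31/99 = 31.3% → Drug A
Drug A wins overall and in every disease group — no reversal.

Yes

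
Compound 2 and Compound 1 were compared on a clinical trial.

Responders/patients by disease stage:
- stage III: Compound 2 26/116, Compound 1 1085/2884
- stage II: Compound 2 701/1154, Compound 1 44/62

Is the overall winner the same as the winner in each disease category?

No

Stage III: Compound 2 26/116 = 22.4%, Compound 1 1085/2884 = 37.6% → Compound 1
Stage II: Compound 2 701/1154 = 60.7%, Compound 1 44/62 = 71.0% → Compound 1
Overall: Compound 2 727/1270 = 57.2%, Compound 1 1129/2946 = 38.3% → Compound 2
Compound 1 wins each disease group but Compound 2 wins overall — the comparison reverses. Compound 1's patients skew toward stage III, which has a lower base rate.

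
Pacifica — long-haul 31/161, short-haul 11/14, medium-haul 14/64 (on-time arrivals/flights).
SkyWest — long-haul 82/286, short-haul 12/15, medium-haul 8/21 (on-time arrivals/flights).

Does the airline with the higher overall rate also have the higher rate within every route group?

Long-haul: Pacifica 31/161 = 19.3%, SkyWest 82/286 = 28.7% → SkyWest
Short-haul: Pacifica 11/14 = 78.6%, SkyWest 12/15 = 80.0% → SkyWest
Medium-haul: Pacifica 14/64 = 21.9%, SkyWest 8/21 = 38.1% → SkyWest
Overall: Pacifica 56/239 = 23.4%, SkyWest 102/322 = 31.7% → SkyWest
SkyWest wins overall and in every route group — no reversal.

Yes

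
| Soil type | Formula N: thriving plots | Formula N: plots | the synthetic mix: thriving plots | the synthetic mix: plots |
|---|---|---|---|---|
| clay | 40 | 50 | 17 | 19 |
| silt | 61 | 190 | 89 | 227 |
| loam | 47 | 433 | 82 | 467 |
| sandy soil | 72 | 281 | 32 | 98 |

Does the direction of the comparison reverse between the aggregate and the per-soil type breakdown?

Clay: Formula N 40/50 = 80.0%, the synthetic mix 17/19 = 89.5% → the synthetic mix
Silt: Formula N 61/190 = 32.1%, the synthetic mix 89/227 = 39.2% → the synthetic mix
Loam: Formula N 47/433 = 10.9%, the synthetic mix 82/467 = 17.6% → the synthetic mix
Sandy soil: Formula N 72/281 = 25.6%, the synthetic mix 32/98 = 32.7% → the synthetic mix
Overall: Formula N 220/954 = 23.1%, the synthetic mix 220/811 = 27.1% → the synthetic mix
The synthetic mix wins overall and in every soil group — no reversal.

No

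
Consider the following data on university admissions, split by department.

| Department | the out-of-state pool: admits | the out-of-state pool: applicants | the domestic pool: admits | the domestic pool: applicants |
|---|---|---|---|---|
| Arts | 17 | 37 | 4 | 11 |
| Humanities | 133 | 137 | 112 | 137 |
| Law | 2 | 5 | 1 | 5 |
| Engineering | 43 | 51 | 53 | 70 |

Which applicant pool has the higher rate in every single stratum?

Arts: the out-of-state pool 17/37 = 45.9%, the domestic pool 4/11 = 36.4% → the out-of-state pool
Humanities: the out-of-state pool 133/137 = 97.1%, the domestic pool 112/137 = 81.8% → the out-of-state pool
Law: the out-of-state pool 2/5 = 40.0%, the domestic pool 1/5 = 20.0% → the out-of-state pool
Engineering: the out-of-state pool 43/51 = 84.3%, the domestic pool 53/70 = 75.7% → the out-of-state pool
The out-of-state pool has the higher rate in all 4 groups.

the out-of-state pool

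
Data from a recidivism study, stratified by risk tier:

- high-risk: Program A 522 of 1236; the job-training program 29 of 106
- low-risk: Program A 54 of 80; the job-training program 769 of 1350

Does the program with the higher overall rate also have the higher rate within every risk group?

No

High-risk: Program A 522/1236 = 42.2%, the job-training program 29/106 = 27.4% → Program A
Low-risk: Program A 54/80 = 67.5%, the job-training program 769/1350 = 57.0% → Program A
Overall: Program A 576/1316 = 43.8%, the job-training program 798/1456 = 54.8% → the job-training program
Program A wins each risk group but the job-training program wins overall — the comparison reverses. Program A's participants skew toward high-risk, which has a lower base rate.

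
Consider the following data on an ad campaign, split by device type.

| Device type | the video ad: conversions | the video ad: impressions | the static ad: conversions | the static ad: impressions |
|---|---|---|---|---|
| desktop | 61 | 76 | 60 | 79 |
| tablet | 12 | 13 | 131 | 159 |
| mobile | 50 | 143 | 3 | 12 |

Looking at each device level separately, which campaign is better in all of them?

Desktop: the video ad 61/76 = 80.3%, the static ad 60/79 = 75.9% → the video ad
Tablet: the video ad 12/13 = 92.3%, the static ad 131/159 = 82.4% → the video ad
Mobile: the video ad 50/143 = 35.0%, the static ad 3/12 = 25.0% → the video ad
The video ad has the higher rate in all 3 groups.

the video ad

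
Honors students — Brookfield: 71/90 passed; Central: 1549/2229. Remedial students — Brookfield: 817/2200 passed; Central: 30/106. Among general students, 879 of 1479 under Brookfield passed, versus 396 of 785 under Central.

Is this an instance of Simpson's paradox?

Yes

Honors: Brookfield 71/90 = 78.9%, Central 1549/2229 = 69.5% → Brookfield
Remedial: Brookfield 817/2200 = 37.1%, Central 30/106 = 28.3% → Brookfield
General: Brookfield 879/1479 = 59.4%, Central 396/785 = 50.4% → Brookfield
Overall: Brookfield 1767/3769 = 46.9%, Central 1975/3120 = 63.3% → Central
Brookfield wins each student group but Central wins overall — the comparison reverses. Brookfield's students skew toward remedial, which has a lower base rate.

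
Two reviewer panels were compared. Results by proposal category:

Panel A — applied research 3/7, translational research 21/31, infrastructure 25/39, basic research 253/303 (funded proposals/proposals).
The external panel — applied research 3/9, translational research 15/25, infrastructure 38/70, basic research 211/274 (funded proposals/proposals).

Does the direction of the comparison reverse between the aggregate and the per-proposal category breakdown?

No

Applied research: Panel A 3/7 = 42.9%, the external panel 3/9 = 33.3% → Panel A
Translational research: Panel A 21/31 = 67.7%, the external panel 15/25 = 60.0% → Panel A
Infrastructure: Panel A 25/39 = 64.1%, the external panel 38/70 = 54.3% → Panel A
Basic research: Panel A 253/303 = 83.5%, the external panel 211/274 = 77.0% → Panel A
Overall: Panel A 302/380 = 79.5%, the external panel 267/378 = 70.6% → Panel A
Panel A wins overall and in every proposal group — no reversal.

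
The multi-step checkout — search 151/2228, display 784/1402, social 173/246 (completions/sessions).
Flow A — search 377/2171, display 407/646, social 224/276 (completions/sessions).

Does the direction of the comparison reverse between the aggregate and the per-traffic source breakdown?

Search: the multi-step checkout 151/2228 = 6.8%, Flow A 377/2171 = 17.4% → Flow A
Display: the multi-step checkout 784/1402 = 55.9%, Flow A 407/646 = 63.0% → Flow A
Social: the multi-step checkout 173/246 = 70.3%, Flow A 224/276 = 81.2% → Flow A
Overall: the multi-step checkout 1108/3876 = 28.6%, Flow A 1008/3093 = 32.6% → Flow A
Flow A wins overall and in every traffic group — no reversal.

No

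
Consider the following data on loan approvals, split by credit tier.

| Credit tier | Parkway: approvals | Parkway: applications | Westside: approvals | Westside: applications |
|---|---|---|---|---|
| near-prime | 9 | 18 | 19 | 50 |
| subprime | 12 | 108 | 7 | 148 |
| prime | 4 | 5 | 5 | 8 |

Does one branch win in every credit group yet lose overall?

Near-prime: Parkway 9/18 = 50.0%, Westside 19/50 = 38.0% → Parkway
Subprime: Parkway 12/108 = 11.1%, Westside 7/148 = 4.7% → Parkway
Prime: Parkway 4/5 = 80.0%, Westside 5/8 = 62.5% → Parkway
Overall: Parkway 25/131 = 19.1%, Westside 31/206 = 15.0% → Parkway
Parkway wins overall and in every credit group — no reversal.

No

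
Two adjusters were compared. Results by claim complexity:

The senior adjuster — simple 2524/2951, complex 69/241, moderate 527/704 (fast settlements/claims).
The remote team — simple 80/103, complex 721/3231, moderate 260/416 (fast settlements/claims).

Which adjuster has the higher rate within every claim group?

Simple: the senior adjuster 2524/2951 = 85.5%, the remote team 80/103 = 77.7% → the senior adjuster
Complex: the senior adjuster 69/241 = 28.6%, the remote team 721/3231 = 22.3% → the senior adjuster
Moderate: the senior adjuster 527/704 = 74.9%, the remote team 260/416 = 62.5% → the senior adjuster
The senior adjuster has the higher rate in all 3 groups.

the senior adjuster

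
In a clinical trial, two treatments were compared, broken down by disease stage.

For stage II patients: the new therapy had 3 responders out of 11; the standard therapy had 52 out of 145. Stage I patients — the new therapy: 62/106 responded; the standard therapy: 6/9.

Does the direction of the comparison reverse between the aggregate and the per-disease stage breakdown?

Stage II: the new therapy 3/11 = 27.3%, the standard therapy 52/145 = 35.9% → the standard therapy
Stage I: the new therapy 62/106 = 58.5%, the standard therapy 6/9 = 66.7% → the standard therapy
Overall: the new therapy 65/117 = 55.6%, the standard therapy 58/154 = 37.7% → the new therapy
The standard therapy wins each disease group but the new therapy wins overall — the comparison reverses. The standard therapy's patients skew toward stage II, which has a lower base rate.

Yes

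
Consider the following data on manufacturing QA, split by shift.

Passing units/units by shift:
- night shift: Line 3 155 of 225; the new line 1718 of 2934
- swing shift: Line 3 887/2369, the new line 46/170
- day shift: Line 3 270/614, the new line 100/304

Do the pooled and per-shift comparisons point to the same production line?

No

Night shift: Line 3 155/225 = 68.9%, the new line 1718/2934 = 58.6% → Line 3
Swing shift: Line 3 887/2369 = 37.4%, the new line 46/170 = 27.1% → Line 3
Day shift: Line 3 270/614 = 44.0%, the new line 100/304 = 32.9% → Line 3
Overall: Line 3 1312/3208 = 40.9%, the new line 1864/3408 = 54.7% → the new line
Line 3 wins each shift group but the new line wins overall — the comparison reverses. Line 3's units skew toward swing shift, which has a lower base rate.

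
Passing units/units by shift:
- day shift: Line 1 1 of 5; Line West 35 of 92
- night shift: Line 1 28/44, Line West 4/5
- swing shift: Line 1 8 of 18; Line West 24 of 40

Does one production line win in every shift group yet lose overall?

Yes

Day shift: Line 1 1/5 = 20.0%, Line West 35/92 = 38.0% → Line West
Night shift: Line 1 28/44 = 63.6%, Line West 4/5 = 80.0% → Line West
Swing shift: Line 1 8/18 = 44.4%, Line West 24/40 = 60.0% → Line West
Overall: Line 1 37/67 = 55.2%, Line West 63/137 = 46.0% → Line 1
Line West wins each shift group but Line 1 wins overall — the comparison reverses. Line West's units skew toward day shift, which has a lower base rate.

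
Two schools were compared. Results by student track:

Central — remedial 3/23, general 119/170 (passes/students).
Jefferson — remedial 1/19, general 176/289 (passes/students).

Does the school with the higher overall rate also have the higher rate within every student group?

Yes

Remedial: Central 3/23 = 13.0%, Jefferson 1/19 = 5.3% → Central
General: Central 119/170 = 70.0%, Jefferson 176/289 = 60.9% → Central
Overall: Central 122/193 = 63.2%, Jefferson 177/308 = 57.5% → Central
Central wins overall and in every student group — no reversal.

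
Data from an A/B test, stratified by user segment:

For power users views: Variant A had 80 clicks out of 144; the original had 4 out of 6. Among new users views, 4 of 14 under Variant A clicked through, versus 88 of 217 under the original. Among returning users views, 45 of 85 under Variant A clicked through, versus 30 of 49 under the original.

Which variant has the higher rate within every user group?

Power users: Variant A 80/144 = 55.6%, the original 4/6 = 66.7% → the original
New users: Variant A 4/14 = 28.6%, the original 88/217 = 40.6% → the original
Returning users: Variant A 45/85 = 52.9%, the original 30/49 = 61.2% → the original
The original has the higher rate in all 3 groups.

the original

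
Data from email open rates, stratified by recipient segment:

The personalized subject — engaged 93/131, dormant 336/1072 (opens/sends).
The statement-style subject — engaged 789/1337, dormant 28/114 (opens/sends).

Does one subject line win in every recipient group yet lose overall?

Engaged: the personalized subject 93/131 = 71.0%, the statement-style subject 789/1337 = 59.0% → the personalized subject
Dormant: the personalized subject 336/1072 = 31.3%, the statement-style subject 28/114 = 24.6% → the personalized subject
Overall: the personalized subject 429/1203 = 35.7%, the statement-style subject 817/1451 = 56.3% → the statement-style subject
The personalized subject wins each recipient group but the statement-style subject wins overall — the comparison reverses. The personalized subject's sends skew toward dormant, which has a lower base rate.

Yes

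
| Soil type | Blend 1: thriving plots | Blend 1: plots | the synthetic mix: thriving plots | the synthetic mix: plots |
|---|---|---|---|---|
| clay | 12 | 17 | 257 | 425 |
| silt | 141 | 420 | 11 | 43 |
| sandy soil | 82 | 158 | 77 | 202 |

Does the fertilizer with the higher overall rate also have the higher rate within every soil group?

Clay: Blend 1 12/17 = 70.6%, the synthetic mix 257/425 = 60.5% → Blend 1
Silt: Blend 1 141/420 = 33.6%, the synthetic mix 11/43 = 25.6% → Blend 1
Sandy soil: Blend 1 82/158 = 51.9%, the synthetic mix 77/202 = 38.1% → Blend 1
Overall: Blend 1 235/595 = 39.5%, the synthetic mix 345/670 = 51.5% → the synthetic mix
Blend 1 wins each soil group but the synthetic mix wins overall — the comparison reverses. Blend 1's plots skew toward silt, which has a lower base rate.

No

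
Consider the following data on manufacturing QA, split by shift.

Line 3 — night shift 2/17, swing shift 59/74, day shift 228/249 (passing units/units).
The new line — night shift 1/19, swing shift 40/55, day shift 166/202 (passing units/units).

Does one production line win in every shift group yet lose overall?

Night shift: Line 3 2/17 = 11.8%, the new line 1/19 = 5.3% → Line 3
Swing shift: Line 3 59/74 = 79.7%, the new line 40/55 = 72.7% → Line 3
Day shift: Line 3 228/249 = 91.6%, the new line 166/202 = 82.2% → Line 3
Overall: Line 3 289/340 = 85.0%, the new line 207/276 = 75.0% → Line 3
Line 3 wins overall and in every shift group — no reversal.

No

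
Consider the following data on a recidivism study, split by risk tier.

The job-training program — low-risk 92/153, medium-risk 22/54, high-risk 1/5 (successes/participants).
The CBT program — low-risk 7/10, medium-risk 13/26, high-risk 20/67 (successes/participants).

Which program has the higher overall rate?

the job-training program

Low-risk: the job-training program 92/153 = 60.1%, the CBT program 7/10 = 70.0% → the CBT program
Medium-risk: the job-training program 22/54 = 40.7%, the CBT program 13/26 = 50.0% → the CBT program
High-risk: the job-training program 1/5 = 20.0%, the CBT program 20/67 = 29.9% → the CBT program
Overall: the job-training program 115/212 = 54.2%, the CBT program 40/103 = 38.8% → the job-training program
(The CBT program wins every risk group but the job-training program wins overall — the CBT program's participants skew toward the low-rate high-risk group.)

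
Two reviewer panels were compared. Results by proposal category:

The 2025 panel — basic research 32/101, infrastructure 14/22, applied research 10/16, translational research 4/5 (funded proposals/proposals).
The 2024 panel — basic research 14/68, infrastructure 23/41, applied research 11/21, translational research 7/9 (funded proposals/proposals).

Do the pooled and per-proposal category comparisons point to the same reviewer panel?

Basic research: the 2025 panel 32/101 = 31.7%, the 2024 panel 14/68 = 20.6% → the 2025 panel
Infrastructure: the 2025 panel 14/22 = 63.6%, the 2024 panel 23/41 = 56.1% → the 2025 panel
Applied research: the 2025 panel 10/16 = 62.5%, the 2024 panel 11/21 = 52.4% → the 2025 panel
Translational research: the 2025 panel 4/5 = 80.0%, the 2024 panel 7/9 = 77.8% → the 2025 panel
Overall: the 2025 panel 60/144 = 41.7%, the 2024 panel 55/139 = 39.6% → the 2025 panel
The 2025 panel wins overall and in every proposal group — no reversal.

Yes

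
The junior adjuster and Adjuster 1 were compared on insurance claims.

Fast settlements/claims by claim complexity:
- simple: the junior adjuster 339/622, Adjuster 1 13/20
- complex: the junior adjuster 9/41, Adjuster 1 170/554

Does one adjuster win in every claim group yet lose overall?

Yes

Simple: the junior adjuster 339/622 = 54.5%, Adjuster 1 13/20 = 65.0% → Adjuster 1
Complex: the junior adjuster 9/41 = 22.0%, Adjuster 1 170/554 = 30.7% → Adjuster 1
Overall: the junior adjuster 348/663 = 52.5%, Adjuster 1 183/574 = 31.9% → the junior adjuster
Adjuster 1 wins each claim group but the junior adjuster wins overall — the comparison reverses. Adjuster 1's claims skew toward complex, which has a lower base rate.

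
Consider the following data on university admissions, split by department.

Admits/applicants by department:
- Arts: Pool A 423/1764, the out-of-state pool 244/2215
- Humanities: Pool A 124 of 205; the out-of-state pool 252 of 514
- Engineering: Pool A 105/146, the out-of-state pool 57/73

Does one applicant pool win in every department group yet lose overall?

No

Arts: Pool A 423/1764 = 24.0%, the out-of-state pool 244/2215 = 11.0% → Pool A
Humanities: Pool A 124/205 = 60.5%, the out-of-state pool 252/514 = 49.0% → Pool A
Engineering: Pool A 105/146 = 71.9%, the out-of-state pool 57/73 = 78.1% → the out-of-state pool
Overall: Pool A 652/2115 = 30.8%, the out-of-state pool 553/2802 = 19.7% → Pool A
Neither sweeps: Pool A wins 2 of 3 groups, the out-of-state pool wins 1. Pool A wins overall but not every group — no Simpson reversal.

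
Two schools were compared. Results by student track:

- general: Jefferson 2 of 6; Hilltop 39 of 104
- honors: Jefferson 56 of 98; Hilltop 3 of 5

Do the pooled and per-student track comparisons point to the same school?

General: Jefferson 2/6 = 33.3%, Hilltop 39/104 = 37.5% → Hilltop
Honors: Jefferson 56/98 = 57.1%, Hilltop 3/5 = 60.0% → Hilltop
Overall: Jefferson 58/104 = 55.8%, Hilltop 42/109 = 38.5% → Jefferson
Hilltop wins each student group but Jefferson wins overall — the comparison reverses. Hilltop's students skew toward general, which has a lower base rate.

No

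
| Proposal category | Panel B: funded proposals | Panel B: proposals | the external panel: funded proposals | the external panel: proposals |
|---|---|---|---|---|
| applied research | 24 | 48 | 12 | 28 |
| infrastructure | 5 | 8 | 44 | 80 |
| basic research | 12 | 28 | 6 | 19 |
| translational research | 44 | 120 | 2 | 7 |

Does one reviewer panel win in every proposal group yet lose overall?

Applied research: Panel B 24/48 = 50.0%, the external panel 12/28 = 42.9% → Panel B
Infrastructure: Panel B 5/8 = 62.5%, the external panel 44/80 = 55.0% → Panel B
Basic research: Panel B 12/28 = 42.9%, the external panel 6/19 = 31.6% → Panel B
Translational research: Panel B 44/120 = 36.7%, the external panel 2/7 = 28.6% → Panel B
Overall: Panel B 85/204 = 41.7%, the external panel 64/134 = 47.8% → the external panel
Panel B wins each proposal group but the external panel wins overall — the comparison reverses. Panel B's proposals skew toward translational research, which has a lower base rate.

Yes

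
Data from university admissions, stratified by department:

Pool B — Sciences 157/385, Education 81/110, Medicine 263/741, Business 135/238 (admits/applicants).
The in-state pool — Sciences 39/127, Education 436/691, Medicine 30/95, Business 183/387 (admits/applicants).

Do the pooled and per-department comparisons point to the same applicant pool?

No

Sciences: Pool B 157/385 = 40.8%, the in-state pool 39/127 = 30.7% → Pool B
Education: Pool B 81/110 = 73.6%, the in-state pool 436/691 = 63.1% → Pool B
Medicine: Pool B 263/741 = 35.5%, the in-state pool 30/95 = 31.6% → Pool B
Business: Pool B 135/238 = 56.7%, the in-state pool 183/387 = 47.3% → Pool B
Overall: Pool B 636/1474 = 43.1%, the in-state pool 688/1300 = 52.9% → the in-state pool
Pool B wins each department group but the in-state pool wins overall — the comparison reverses. Pool B's applicants skew toward Medicine, which has a lower base rate.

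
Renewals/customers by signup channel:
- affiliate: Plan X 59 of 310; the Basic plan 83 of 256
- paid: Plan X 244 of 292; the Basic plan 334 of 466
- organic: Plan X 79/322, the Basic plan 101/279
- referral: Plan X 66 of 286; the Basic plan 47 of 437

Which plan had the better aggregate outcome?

the Basic plan

Affiliate: Plan X 59/310 = 19.0%, the Basic plan 83/256 = 32.4% → the Basic plan
Paid: Plan X 244/292 = 83.6%, the Basic plan 334/466 = 71.7% → Plan X
Organic: Plan X 79/322 = 24.5%, the Basic plan 101/279 = 36.2% → the Basic plan
Referral: Plan X 66/286 = 23.1%, the Basic plan 47/437 = 10.8% → Plan X
Overall: Plan X 448/1210 = 37.0%, the Basic plan 565/1438 = 39.3% → the Basic plan
(Neither sweeps every signup group, but the Basic plan has the higher pooled rate.)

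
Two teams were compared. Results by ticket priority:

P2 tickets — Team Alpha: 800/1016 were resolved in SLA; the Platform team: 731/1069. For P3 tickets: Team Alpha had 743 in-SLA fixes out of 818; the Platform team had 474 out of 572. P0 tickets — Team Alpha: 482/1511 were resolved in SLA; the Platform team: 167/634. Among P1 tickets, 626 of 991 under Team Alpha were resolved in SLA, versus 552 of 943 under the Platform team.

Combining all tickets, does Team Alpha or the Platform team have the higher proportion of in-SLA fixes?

Team Alpha

P2: Team Alpha 800/1016 = 78.7%, the Platform team 731/1069 = 68.4% → Team Alpha
P3: Team Alpha 743/818 = 90.8%, the Platform team 474/572 = 82.9% → Team Alpha
P0: Team Alpha 482/1511 = 31.9%, the Platform team 167/634 = 26.3% → Team Alpha
P1: Team Alpha 626/991 = 63.2%, the Platform team 552/943 = 58.5% → Team Alpha
Overall: Team Alpha 2651/4336 = 61.1%, the Platform team 1924/3218 = 59.8% → Team Alpha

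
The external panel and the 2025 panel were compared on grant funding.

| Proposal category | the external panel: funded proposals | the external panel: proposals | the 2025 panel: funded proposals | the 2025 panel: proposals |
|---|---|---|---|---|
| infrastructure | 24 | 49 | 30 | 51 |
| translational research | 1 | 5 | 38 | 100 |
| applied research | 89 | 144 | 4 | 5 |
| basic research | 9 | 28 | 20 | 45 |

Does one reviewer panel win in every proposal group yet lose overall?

Yes

Infrastructure: the external panel 24/49 = 49.0%, the 2025 panel 30/51 = 58.8% → the 2025 panel
Translational research: the external panel 1/5 = 20.0%, the 2025 panel 38/100 = 38.0% → the 2025 panel
Applied research: the external panel 89/144 = 61.8%, the 2025 panel 4/5 = 80.0% → the 2025 panel
Basic research: the external panel 9/28 = 32.1%, the 2025 panel 20/45 = 44.4% → the 2025 panel
Overall: the external panel 123/226 = 54.4%, the 2025 panel 92/201 = 45.8% → the external panel
The 2025 panel wins each proposal group but the external panel wins overall — the comparison reverses. The 2025 panel's proposals skew toward translational research, which has a lower base rate.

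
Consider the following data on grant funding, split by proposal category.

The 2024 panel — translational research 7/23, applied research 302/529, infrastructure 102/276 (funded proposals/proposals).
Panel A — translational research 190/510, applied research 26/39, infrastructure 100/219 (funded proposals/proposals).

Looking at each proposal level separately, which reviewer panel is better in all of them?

Translational research: the 2024 panel 7/23 = 30.4%, Panel A 190/510 = 37.3% → Panel A
Applied research: the 2024 panel 302/529 = 57.1%, Panel A 26/39 = 66.7% → Panel A
Infrastructure: the 2024 panel 102/276 = 37.0%, Panel A 100/219 = 45.7% → Panel A
Panel A has the higher rate in all 3 groups.

Panel A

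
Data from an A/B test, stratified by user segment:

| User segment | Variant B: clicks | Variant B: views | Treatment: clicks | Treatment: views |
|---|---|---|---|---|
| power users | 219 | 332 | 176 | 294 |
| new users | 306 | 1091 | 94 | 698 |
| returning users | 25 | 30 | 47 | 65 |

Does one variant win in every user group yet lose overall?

Power users: Variant B 219/332 = 66.0%, Treatment 176/294 = 59.9% → Variant B
New users: Variant B 306/1091 = 28.0%, Treatment 94/698 = 13.5% → Variant B
Returning users: Variant B 25/30 = 83.3%, Treatment 47/65 = 72.3% → Variant B
Overall: Variant B 550/1453 = 37.9%, Treatment 317/1057 = 30.0% → Variant B
Variant B wins overall and in every user group — no reversal.

No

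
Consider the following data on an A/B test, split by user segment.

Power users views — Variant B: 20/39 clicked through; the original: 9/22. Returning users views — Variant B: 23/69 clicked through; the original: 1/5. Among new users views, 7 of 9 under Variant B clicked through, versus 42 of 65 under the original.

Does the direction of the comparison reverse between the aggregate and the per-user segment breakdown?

Yes

Power users: Variant B 20/39 = 51.3%, the original 9/22 = 40.9% → Variant B
Returning users: Variant B 23/69 = 33.3%, the original 1/5 = 20.0% → Variant B
New users: Variant B 7/9 = 77.8%, the original 42/65 = 64.6% → Variant B
Overall: Variant B 50/117 = 42.7%, the original 52/92 = 56.5% → the original
Variant B wins each user group but the original wins overall — the comparison reverses. Variant B's views skew toward returning users, which has a lower base rate.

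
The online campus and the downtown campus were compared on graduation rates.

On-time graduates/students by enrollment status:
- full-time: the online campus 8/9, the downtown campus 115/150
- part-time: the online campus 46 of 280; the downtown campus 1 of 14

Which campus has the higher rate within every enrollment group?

Full-time: the online campus 8/9 = 88.9%, the downtown campus 115/150 = 76.7% → the online campus
Part-time: the online campus 46/280 = 16.4%, the downtown campus 1/14 = 7.1% → the online campus
The online campus has the higher rate in both groups.

the online campus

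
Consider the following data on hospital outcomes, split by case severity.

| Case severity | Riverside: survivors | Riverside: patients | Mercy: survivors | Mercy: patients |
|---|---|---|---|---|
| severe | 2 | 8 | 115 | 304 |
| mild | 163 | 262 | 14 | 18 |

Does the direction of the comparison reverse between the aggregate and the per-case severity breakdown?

Severe: Riverside 2/8 = 25.0%, Mercy 115/304 = 37.8% → Mercy
Mild: Riverside 163/262 = 62.2%, Mercy 14/18 = 77.8% → Mercy
Overall: Riverside 165/270 = 61.1%, Mercy 129/322 = 40.1% → Riverside
Mercy wins each case group but Riverside wins overall — the comparison reverses. Mercy's patients skew toward severe, which has a lower base rate.

Yes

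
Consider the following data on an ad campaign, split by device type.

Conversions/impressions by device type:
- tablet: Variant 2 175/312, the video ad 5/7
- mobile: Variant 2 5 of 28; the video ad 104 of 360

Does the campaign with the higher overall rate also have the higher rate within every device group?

No

Tablet: Variant 2 175/312 = 56.1%, the video ad 5/7 = 71.4% → the video ad
Mobile: Variant 2 5/28 = 17.9%, the video ad 104/360 = 28.9% → the video ad
Overall: Variant 2 180/340 = 52.9%, the video ad 109/367 = 29.7% → Variant 2
The video ad wins each device group but Variant 2 wins overall — the comparison reverses. The video ad's impressions skew toward mobile, which has a lower base rate.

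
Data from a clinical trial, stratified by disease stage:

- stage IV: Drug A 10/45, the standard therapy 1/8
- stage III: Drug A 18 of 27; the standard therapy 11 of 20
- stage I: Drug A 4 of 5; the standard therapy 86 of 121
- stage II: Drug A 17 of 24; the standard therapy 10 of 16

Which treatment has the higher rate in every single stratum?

Stage IV: Drug A 10/45 = 22.2%, the standard therapy 1/8 = 12.5% → Drug A
Stage III: Drug A 18/27 = 66.7%, the standard therapy 11/20 = 55.0% → Drug A
Stage I: Drug A 4/5 = 80.0%, the standard therapy 86/121 = 71.1% → Drug A
Stage II: Drug A 17/24 = 70.8%, the standard therapy 10/16 = 62.5% → Drug A
Drug A has the higher rate in all 4 groups.

Drug A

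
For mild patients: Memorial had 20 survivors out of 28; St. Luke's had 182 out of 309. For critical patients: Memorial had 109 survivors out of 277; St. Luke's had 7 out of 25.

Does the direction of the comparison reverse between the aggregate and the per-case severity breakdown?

Yes

Mild: Memorial 20/28 = 71.4%, St. Luke's 182/309 = 58.9% → Memorial
Critical: Memorial 109/277 = 39.4%, St. Luke's 7/25 = 28.0% → Memorial
Overall: Memorial 129/305 = 42.3%, St. Luke's 189/334 = 56.6% → St. Luke's
Memorial wins each case group but St. Luke's wins overall — the comparison reverses. Memorial's patients skew toward critical, which has a lower base rate.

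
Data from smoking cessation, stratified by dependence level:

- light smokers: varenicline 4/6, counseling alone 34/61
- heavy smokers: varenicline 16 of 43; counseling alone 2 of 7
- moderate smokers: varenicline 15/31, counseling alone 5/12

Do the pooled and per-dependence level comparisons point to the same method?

Light smokers: varenicline 4/6 = 66.7%, counseling alone 34/61 = 55.7% → varenicline
Heavy smokers: varenicline 16/43 = 37.2%, counseling alone 2/7 = 28.6% → varenicline
Moderate smokers: varenicline 15/31 = 48.4%, counseling alone 5/12 = 41.7% → varenicline
Overall: varenicline 35/80 = 43.8%, counseling alone 41/80 = 51.2% → counseling alone
Varenicline wins each dependence group but counseling alone wins overall — the comparison reverses. Varenicline's participants skew toward heavy smokers, which has a lower base rate.

No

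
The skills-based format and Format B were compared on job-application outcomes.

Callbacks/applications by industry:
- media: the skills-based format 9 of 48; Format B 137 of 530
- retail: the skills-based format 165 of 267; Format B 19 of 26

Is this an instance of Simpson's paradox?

Yes

Media: the skills-based format 9/48 = 18.8%, Format B 137/530 = 25.8% → Format B
Retail: the skills-based format 165/267 = 61.8%, Format B 19/26 = 73.1% → Format B
Overall: the skills-based format 174/315 = 55.2%, Format B 156/556 = 28.1% → the skills-based format
Format B wins each industry group but the skills-based format wins overall — the comparison reverses. Format B's applications skew toward media, which has a lower base rate.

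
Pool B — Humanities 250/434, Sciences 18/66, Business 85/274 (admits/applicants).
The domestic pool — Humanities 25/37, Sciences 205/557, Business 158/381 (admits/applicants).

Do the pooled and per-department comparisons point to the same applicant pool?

Humanities: Pool B 250/434 = 57.6%, the domestic pool 25/37 = 67.6% → the domestic pool
Sciences: Pool B 18/66 = 27.3%, the domestic pool 205/557 = 36.8% → the domestic pool
Business: Pool B 85/274 = 31.0%, the domestic pool 158/381 = 41.5% → the domestic pool
Overall: Pool B 353/774 = 45.6%, the domestic pool 388/975 = 39.8% → Pool B
The domestic pool wins each department group but Pool B wins overall — the comparison reverses. The domestic pool's applicants skew toward Sciences, which has a lower base rate.

No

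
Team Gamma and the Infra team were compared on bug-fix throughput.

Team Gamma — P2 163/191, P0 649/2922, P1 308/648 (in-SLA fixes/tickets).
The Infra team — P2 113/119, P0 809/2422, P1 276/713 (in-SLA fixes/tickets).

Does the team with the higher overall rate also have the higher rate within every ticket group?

No

P2: Team Gamma 163/191 = 85.3%, the Infra team 113/119 = 95.0% → the Infra team
P0: Team Gamma 649/2922 = 22.2%, the Infra team 809/2422 = 33.4% → the Infra team
P1: Team Gamma 308/648 = 47.5%, the Infra team 276/713 = 38.7% → Team Gamma
Overall: Team Gamma 1120/3761 = 29.8%, the Infra team 1198/3254 = 36.8% → the Infra team
Neither sweeps: Team Gamma wins 1 of 3 groups, the Infra team wins 2. The Infra team wins overall but not every group — no Simpson reversal.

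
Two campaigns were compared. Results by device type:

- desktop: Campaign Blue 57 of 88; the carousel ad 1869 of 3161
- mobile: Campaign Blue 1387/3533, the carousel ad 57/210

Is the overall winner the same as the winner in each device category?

Desktop: Campaign Blue 57/88 = 64.8%, the carousel ad 1869/3161 = 59.1% → Campaign Blue
Mobile: Campaign Blue 1387/3533 = 39.3%, the carousel ad 57/210 = 27.1% → Campaign Blue
Overall: Campaign Blue 1444/3621 = 39.9%, the carousel ad 1926/3371 = 57.1% → the carousel ad
Campaign Blue wins each device group but the carousel ad wins overall — the comparison reverses. Campaign Blue's impressions skew toward mobile, which has a lower base rate.

No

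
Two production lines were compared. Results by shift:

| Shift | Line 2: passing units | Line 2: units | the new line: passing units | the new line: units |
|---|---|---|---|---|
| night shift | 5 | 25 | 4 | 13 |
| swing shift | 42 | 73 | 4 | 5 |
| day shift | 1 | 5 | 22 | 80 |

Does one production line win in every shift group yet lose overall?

Yes

Night shift: Line 2 5/25 = 20.0%, the new line 4/13 = 30.8% → the new line
Swing shift: Line 2 42/73 = 57.5%, the new line 4/5 = 80.0% → the new line
Day shift: Line 2 1/5 = 20.0%, the new line 22/80 = 27.5% → the new line
Overall: Line 2 48/103 = 46.6%, the new line 30/98 = 30.6% → Line 2
The new line wins each shift group but Line 2 wins overall — the comparison reverses. The new line's units skew toward day shift, which has a lower base rate.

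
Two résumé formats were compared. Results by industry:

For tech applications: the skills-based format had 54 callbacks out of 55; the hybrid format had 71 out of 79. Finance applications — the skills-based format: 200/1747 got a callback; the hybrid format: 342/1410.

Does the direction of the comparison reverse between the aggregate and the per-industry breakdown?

Tech: the skills-based format 54/55 = 98.2%, the hybrid format 71/79 = 89.9% → the skills-based format
Finance: the skills-based format 200/1747 = 11.4%, the hybrid format 342/1410 = 24.3% → the hybrid format
Overall: the skills-based format 254/1802 = 14.1%, the hybrid format 413/1489 = 27.7% → the hybrid format
Neither sweeps: the skills-based format wins 1 of 2 groups, the hybrid format wins 1. The hybrid format wins overall but not every group — no Simpson reversal.

No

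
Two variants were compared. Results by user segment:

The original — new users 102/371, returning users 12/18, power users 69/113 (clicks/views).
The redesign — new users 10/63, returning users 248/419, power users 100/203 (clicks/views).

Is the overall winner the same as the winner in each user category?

No

New users: the original 102/371 = 27.5%, the redesign 10/63 = 15.9% → the original
Returning users: the original 12/18 = 66.7%, the redesign 248/419 = 59.2% → the original
Power users: the original 69/113 = 61.1%, the redesign 100/203 = 49.3% → the original
Overall: the original 183/502 = 36.5%, the redesign 358/685 = 52.3% → the redesign
The original wins each user group but the redesign wins overall — the comparison reverses. The original's views skew toward new users, which has a lower base rate.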